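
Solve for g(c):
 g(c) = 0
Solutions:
 g(c) = 0


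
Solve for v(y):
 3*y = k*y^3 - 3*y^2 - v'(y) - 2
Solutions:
 v(y) = C1 + k*y^4/4 - y^3 - 3*y^2/2 - 2*y


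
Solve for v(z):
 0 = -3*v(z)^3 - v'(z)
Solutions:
 v(z) = -sqrt(2)*sqrt(-1/(C1 - 3*z))/2
 v(z) = sqrt(2)*sqrt(-1/(C1 - 3*z))/2


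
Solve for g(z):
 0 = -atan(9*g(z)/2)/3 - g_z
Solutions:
 Integral(1/atan(9*_y/2), (_y, g(z))) = C1 - z/3


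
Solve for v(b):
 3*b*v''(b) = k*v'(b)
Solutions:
 v(b) = C1 + b^(re(k)/3 + 1)*(C2*sin(log(b)*Abs(im(k))/3) + C3*cos(log(b)*im(k)/3))


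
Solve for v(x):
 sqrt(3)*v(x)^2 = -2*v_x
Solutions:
 v(x) = 2/(C1 + sqrt(3)*x)


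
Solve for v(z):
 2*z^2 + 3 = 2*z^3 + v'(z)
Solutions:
 v(z) = C1 - z^4/2 + 2*z^3/3 + 3*z


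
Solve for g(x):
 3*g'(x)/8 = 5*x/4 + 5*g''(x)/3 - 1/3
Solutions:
 g(x) = C1 + C2*exp(9*x/40) + 5*x^2/3 + 376*x/27


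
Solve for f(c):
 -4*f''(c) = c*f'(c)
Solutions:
 f(c) = C1 + C2*erf(sqrt(2)*c/4)


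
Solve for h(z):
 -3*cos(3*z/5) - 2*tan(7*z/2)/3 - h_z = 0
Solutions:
 h(z) = C1 + 4*log(cos(7*z/2))/21 - 5*sin(3*z/5)


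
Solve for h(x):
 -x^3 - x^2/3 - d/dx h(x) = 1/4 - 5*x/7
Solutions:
 h(x) = C1 - x^4/4 - x^3/9 + 5*x^2/14 - x/4


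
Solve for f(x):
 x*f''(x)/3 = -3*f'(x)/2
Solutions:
 f(x) = C1 + C2/x^(7/2)


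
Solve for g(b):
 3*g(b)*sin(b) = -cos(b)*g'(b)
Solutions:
 g(b) = C1*cos(b)^3


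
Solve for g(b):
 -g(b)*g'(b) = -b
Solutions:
 g(b) = -sqrt(C1 + b^2)
 g(b) = sqrt(C1 + b^2)


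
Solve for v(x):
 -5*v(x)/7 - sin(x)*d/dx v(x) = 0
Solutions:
 v(x) = C1*(cos(x) + 1)^(5/14)/(cos(x) - 1)^(5/14)


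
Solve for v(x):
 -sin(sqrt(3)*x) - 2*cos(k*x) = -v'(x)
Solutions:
 v(x) = C1 - sqrt(3)*cos(sqrt(3)*x)/3 + 2*sin(k*x)/k


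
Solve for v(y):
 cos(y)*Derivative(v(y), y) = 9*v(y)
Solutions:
 v(y) = C1*sqrt(sin(y) + 1)*(sin(y)^4 + 4*sin(y)^3 + 6*sin(y)^2 + 4*sin(y) + 1)/(sqrt(sin(y) - 1)*(sin(y)^4 - 4*sin(y)^3 + 6*sin(y)^2 - 4*sin(y) + 1))


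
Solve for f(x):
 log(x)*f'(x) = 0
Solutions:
 f(x) = C1


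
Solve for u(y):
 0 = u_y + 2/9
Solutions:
 u(y) = C1 - 2*y/9


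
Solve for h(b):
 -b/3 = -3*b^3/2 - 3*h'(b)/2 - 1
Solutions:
 h(b) = C1 - b^4/4 + b^2/9 - 2*b/3


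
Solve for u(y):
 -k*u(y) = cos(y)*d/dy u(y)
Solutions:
 u(y) = C1*exp(k*(log(sin(y) - 1) - log(sin(y) + 1))/2)


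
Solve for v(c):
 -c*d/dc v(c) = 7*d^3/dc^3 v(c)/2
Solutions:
 v(c) = C1 + Integral(C2*airyai(-2^(1/3)*7^(2/3)*c/7) + C3*airybi(-2^(1/3)*7^(2/3)*c/7), c)


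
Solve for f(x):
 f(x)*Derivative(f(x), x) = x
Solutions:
 f(x) = -sqrt(C1 + x^2)
 f(x) = sqrt(C1 + x^2)


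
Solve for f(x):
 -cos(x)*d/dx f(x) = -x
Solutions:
 f(x) = C1 + Integral(x/cos(x), x)


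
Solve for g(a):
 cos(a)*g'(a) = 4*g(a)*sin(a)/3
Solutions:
 g(a) = C1/cos(a)^(4/3)


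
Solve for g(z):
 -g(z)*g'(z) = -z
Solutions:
 g(z) = -sqrt(C1 + z^2)
 g(z) = sqrt(C1 + z^2)


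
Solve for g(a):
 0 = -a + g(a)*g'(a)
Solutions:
 g(a) = -sqrt(C1 + a^2)
 g(a) = sqrt(C1 + a^2)


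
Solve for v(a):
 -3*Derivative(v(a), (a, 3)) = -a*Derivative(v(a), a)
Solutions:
 v(a) = C1 + Integral(C2*airyai(3^(2/3)*a/3) + C3*airybi(3^(2/3)*a/3), a)


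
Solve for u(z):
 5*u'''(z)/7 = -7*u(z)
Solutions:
 u(z) = C3*exp(-35^(2/3)*z/5) + (C1*sin(sqrt(3)*35^(2/3)*z/10) + C2*cos(sqrt(3)*35^(2/3)*z/10))*exp(35^(2/3)*z/10)


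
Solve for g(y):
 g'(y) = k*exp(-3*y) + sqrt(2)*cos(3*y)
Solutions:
 g(y) = C1 - k*exp(-3*y)/3 + sqrt(2)*sin(3*y)/3


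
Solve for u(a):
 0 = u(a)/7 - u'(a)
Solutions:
 u(a) = C1*exp(a/7)


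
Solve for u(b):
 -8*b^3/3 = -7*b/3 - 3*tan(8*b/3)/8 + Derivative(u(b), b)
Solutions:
 u(b) = C1 - 2*b^4/3 + 7*b^2/6 - 9*log(cos(8*b/3))/64


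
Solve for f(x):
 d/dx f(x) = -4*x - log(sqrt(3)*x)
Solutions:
 f(x) = C1 - 2*x^2 - x*log(x) - x*log(3)/2 + x


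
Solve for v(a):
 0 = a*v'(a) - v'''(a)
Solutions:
 v(a) = C1 + Integral(C2*airyai(a) + C3*airybi(a), a)


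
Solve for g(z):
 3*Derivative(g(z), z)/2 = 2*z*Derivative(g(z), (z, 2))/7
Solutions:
 g(z) = C1 + C2*z^(25/4)


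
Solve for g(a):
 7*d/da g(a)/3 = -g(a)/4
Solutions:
 g(a) = C1*exp(-3*a/28)


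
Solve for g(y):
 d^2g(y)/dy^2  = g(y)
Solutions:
 g(y) = C1*exp(-y) + C2*exp(y)


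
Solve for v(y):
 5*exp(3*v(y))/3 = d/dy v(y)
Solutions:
 v(y) = log(-1/(C1 + 5*y))/3
 v(y) = log((-1/(C1 + 5*y))^(1/3)*(-1 - sqrt(3)*I)/2)
 v(y) = log((-1/(C1 + 5*y))^(1/3)*(-1 + sqrt(3)*I)/2)


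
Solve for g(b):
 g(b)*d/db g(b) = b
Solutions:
 g(b) = -sqrt(C1 + b^2)
 g(b) = sqrt(C1 + b^2)


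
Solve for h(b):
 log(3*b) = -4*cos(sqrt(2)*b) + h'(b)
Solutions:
 h(b) = C1 + b*log(b) - b + b*log(3) + 2*sqrt(2)*sin(sqrt(2)*b)


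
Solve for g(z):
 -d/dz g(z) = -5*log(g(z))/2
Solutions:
 li(g(z)) = C1 + 5*z/2


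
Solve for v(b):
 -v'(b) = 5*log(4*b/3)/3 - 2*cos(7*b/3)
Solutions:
 v(b) = C1 - 5*b*log(b)/3 - 4*b*log(2) + b*log(3) + 2*b*log(6)/3 + 5*b/3 + 6*sin(7*b/3)/7


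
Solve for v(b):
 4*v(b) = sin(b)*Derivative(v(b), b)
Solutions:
 v(b) = C1*(cos(b)^2 - 2*cos(b) + 1)/(cos(b)^2 + 2*cos(b) + 1)


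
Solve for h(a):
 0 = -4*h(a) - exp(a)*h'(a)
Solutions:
 h(a) = C1*exp(4*exp(-a))


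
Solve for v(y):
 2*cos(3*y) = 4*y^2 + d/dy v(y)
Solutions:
 v(y) = C1 - 4*y^3/3 + 2*sin(3*y)/3


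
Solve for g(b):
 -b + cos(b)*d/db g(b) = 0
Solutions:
 g(b) = C1 + Integral(b/cos(b), b)


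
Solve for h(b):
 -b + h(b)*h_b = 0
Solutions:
 h(b) = -sqrt(C1 + b^2)
 h(b) = sqrt(C1 + b^2)


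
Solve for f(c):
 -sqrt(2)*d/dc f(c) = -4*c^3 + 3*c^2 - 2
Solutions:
 f(c) = C1 + sqrt(2)*c^4/2 - sqrt(2)*c^3/2 + sqrt(2)*c


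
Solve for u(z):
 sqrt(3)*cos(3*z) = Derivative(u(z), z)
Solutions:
 u(z) = C1 + sqrt(3)*sin(3*z)/3


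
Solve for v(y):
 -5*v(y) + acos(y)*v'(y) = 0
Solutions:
 v(y) = C1*exp(5*Integral(1/acos(y), y))


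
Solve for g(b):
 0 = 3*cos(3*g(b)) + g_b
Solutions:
 g(b) = -asin((C1 + exp(18*b))/(C1 - exp(18*b)))/3 + pi/3
 g(b) = asin((C1 + exp(18*b))/(C1 - exp(18*b)))/3


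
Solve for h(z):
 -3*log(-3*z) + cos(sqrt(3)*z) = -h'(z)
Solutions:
 h(z) = C1 + 3*z*log(-z) - 3*z + 3*z*log(3) - sqrt(3)*sin(sqrt(3)*z)/3


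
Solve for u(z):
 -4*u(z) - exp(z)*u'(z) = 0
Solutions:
 u(z) = C1*exp(4*exp(-z))


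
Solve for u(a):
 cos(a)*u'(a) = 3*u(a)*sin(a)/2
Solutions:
 u(a) = C1/cos(a)^(3/2)


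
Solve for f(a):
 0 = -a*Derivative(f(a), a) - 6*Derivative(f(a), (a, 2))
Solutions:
 f(a) = C1 + C2*erf(sqrt(3)*a/6)


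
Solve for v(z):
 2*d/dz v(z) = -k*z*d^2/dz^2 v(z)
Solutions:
 v(z) = C1 + z^(((re(k) - 2)*re(k) + im(k)^2)/(re(k)^2 + im(k)^2))*(C2*sin(2*log(z)*Abs(im(k))/(re(k)^2 + im(k)^2)) + C3*cos(2*log(z)*im(k)/(re(k)^2 + im(k)^2)))


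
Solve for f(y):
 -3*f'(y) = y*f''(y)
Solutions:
 f(y) = C1 + C2/y^2


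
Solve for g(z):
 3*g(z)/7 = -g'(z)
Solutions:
 g(z) = C1*exp(-3*z/7)


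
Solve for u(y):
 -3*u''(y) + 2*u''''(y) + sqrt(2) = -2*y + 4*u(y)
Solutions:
 u(y) = C1*exp(-y*sqrt(3 + sqrt(41))/2) + C2*exp(y*sqrt(3 + sqrt(41))/2) + C3*sin(y*sqrt(-3 + sqrt(41))/2) + C4*cos(y*sqrt(-3 + sqrt(41))/2) + y/2 + sqrt(2)/4


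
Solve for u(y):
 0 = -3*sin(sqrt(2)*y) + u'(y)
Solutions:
 u(y) = C1 - 3*sqrt(2)*cos(sqrt(2)*y)/2


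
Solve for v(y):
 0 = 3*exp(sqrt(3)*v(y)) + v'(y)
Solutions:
 v(y) = sqrt(3)*(2*log(1/(C1 + 3*y)) - log(3))/6


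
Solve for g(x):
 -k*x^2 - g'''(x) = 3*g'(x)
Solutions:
 g(x) = C1 + C2*sin(sqrt(3)*x) + C3*cos(sqrt(3)*x) - k*x^3/9 + 2*k*x/9


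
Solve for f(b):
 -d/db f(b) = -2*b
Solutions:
 f(b) = C1 + b^2


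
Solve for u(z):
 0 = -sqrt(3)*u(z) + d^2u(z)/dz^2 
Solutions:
 u(z) = C1*exp(-3^(1/4)*z) + C2*exp(3^(1/4)*z)


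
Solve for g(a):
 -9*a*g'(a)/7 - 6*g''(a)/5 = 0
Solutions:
 g(a) = C1 + C2*erf(sqrt(105)*a/14)


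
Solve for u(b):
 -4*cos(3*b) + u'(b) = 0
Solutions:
 u(b) = C1 + 4*sin(3*b)/3


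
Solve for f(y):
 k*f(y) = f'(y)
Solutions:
 f(y) = C1*exp(k*y)


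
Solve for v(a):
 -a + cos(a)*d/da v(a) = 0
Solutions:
 v(a) = C1 + Integral(a/cos(a), a)


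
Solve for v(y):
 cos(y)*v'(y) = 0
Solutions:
 v(y) = C1


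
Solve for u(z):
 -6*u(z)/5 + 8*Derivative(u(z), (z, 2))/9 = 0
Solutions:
 u(z) = C1*exp(-3*sqrt(15)*z/10) + C2*exp(3*sqrt(15)*z/10)


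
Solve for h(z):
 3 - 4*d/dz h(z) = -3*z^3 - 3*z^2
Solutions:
 h(z) = C1 + 3*z^4/16 + z^3/4 + 3*z/4


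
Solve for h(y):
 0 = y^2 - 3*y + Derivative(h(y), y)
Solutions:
 h(y) = C1 - y^3/3 + 3*y^2/2


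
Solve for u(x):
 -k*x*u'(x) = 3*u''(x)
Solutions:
 u(x) = Piecewise((-sqrt(6)*sqrt(pi)*C1*erf(sqrt(6)*sqrt(k)*x/6)/(2*sqrt(k)) - C2, (k > 0) | (k < 0)), (-C1*x - C2, True))


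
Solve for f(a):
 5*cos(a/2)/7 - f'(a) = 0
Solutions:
 f(a) = C1 + 10*sin(a/2)/7


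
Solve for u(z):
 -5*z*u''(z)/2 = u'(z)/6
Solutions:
 u(z) = C1 + C2*z^(14/15)


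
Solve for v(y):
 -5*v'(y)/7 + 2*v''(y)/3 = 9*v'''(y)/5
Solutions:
 v(y) = C1 + (C2*sin(5*sqrt(518)*y/189) + C3*cos(5*sqrt(518)*y/189))*exp(5*y/27)


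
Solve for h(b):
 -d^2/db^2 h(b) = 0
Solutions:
 h(b) = C1 + C2*b


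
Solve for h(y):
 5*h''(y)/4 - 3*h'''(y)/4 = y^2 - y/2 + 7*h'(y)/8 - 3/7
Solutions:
 h(y) = C1 - 8*y^3/21 - 66*y^2/49 - 480*y/343 + (C2*sin(sqrt(17)*y/6) + C3*cos(sqrt(17)*y/6))*exp(5*y/6)


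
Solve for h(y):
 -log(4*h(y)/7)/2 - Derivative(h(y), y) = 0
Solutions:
 2*Integral(1/(log(_y) - log(7) + 2*log(2)), (_y, h(y))) = C1 - y


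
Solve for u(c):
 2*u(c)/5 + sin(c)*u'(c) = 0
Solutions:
 u(c) = C1*(cos(c) + 1)^(1/5)/(cos(c) - 1)^(1/5)


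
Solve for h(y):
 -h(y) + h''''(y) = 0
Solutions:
 h(y) = C1*exp(-y) + C2*exp(y) + C3*sin(y) + C4*cos(y)


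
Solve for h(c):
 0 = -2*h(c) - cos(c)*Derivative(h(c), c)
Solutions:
 h(c) = C1*(sin(c) - 1)/(sin(c) + 1)


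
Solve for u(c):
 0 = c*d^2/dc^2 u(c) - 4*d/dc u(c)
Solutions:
 u(c) = C1 + C2*c^5


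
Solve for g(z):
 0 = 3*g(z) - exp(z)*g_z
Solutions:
 g(z) = C1*exp(-3*exp(-z))


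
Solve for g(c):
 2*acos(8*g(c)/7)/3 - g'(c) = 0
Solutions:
 Integral(1/acos(8*_y/7), (_y, g(c))) = C1 + 2*c/3


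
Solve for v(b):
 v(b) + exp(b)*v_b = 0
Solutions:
 v(b) = C1*exp(exp(-b))


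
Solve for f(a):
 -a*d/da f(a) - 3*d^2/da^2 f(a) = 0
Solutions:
 f(a) = C1 + C2*erf(sqrt(6)*a/6)


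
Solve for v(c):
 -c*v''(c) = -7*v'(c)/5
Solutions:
 v(c) = C1 + C2*c^(12/5)


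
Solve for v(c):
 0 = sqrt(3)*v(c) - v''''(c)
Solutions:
 v(c) = C1*exp(-3^(1/8)*c) + C2*exp(3^(1/8)*c) + C3*sin(3^(1/8)*c) + C4*cos(3^(1/8)*c)


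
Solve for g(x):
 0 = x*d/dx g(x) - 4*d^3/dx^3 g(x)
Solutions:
 g(x) = C1 + Integral(C2*airyai(2^(1/3)*x/2) + C3*airybi(2^(1/3)*x/2), x)


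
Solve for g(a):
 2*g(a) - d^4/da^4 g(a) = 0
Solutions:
 g(a) = C1*exp(-2^(1/4)*a) + C2*exp(2^(1/4)*a) + C3*sin(2^(1/4)*a) + C4*cos(2^(1/4)*a)


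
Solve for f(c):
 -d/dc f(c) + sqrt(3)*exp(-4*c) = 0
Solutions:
 f(c) = C1 - sqrt(3)*exp(-4*c)/4


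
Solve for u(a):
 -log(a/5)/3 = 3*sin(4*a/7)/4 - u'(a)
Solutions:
 u(a) = C1 + a*log(a)/3 - a*log(5)/3 - a/3 - 21*cos(4*a/7)/16


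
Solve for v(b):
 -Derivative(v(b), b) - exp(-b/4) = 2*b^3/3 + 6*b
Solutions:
 v(b) = C1 - b^4/6 - 3*b^2 + 4*exp(-b/4)


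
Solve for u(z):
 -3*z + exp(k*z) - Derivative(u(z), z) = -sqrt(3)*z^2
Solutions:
 u(z) = C1 + sqrt(3)*z^3/3 - 3*z^2/2 + exp(k*z)/k


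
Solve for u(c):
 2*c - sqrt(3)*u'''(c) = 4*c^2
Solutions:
 u(c) = C1 + C2*c + C3*c^2 - sqrt(3)*c^5/45 + sqrt(3)*c^4/36


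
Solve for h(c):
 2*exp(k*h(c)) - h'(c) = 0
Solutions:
 h(c) = Piecewise((log(-1/(C1*k + 2*c*k))/k, Ne(k, 0)), (nan, True))
 h(c) = Piecewise((C1 + 2*c, Eq(k, 0)), (nan, True))


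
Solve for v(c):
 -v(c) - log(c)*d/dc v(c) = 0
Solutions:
 v(c) = C1*exp(-li(c))


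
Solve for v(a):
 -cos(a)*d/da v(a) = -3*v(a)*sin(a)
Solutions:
 v(a) = C1/cos(a)^3


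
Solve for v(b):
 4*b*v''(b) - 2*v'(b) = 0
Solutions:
 v(b) = C1 + C2*b^(3/2)


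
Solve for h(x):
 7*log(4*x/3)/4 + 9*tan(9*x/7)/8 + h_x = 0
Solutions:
 h(x) = C1 - 7*x*log(x)/4 - 7*x*log(2)/2 + 7*x/4 + 7*x*log(3)/4 + 7*log(cos(9*x/7))/8


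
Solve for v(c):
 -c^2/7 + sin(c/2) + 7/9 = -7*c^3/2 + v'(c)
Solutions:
 v(c) = C1 + 7*c^4/8 - c^3/21 + 7*c/9 - 2*cos(c/2)


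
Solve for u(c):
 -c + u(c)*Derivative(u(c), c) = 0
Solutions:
 u(c) = -sqrt(C1 + c^2)
 u(c) = sqrt(C1 + c^2)


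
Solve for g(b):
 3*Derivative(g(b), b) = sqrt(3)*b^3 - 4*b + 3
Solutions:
 g(b) = C1 + sqrt(3)*b^4/12 - 2*b^2/3 + b


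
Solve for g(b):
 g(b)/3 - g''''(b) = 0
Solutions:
 g(b) = C1*exp(-3^(3/4)*b/3) + C2*exp(3^(3/4)*b/3) + C3*sin(3^(3/4)*b/3) + C4*cos(3^(3/4)*b/3)


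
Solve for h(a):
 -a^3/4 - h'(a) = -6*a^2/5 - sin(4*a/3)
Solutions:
 h(a) = C1 - a^4/16 + 2*a^3/5 - 3*cos(4*a/3)/4


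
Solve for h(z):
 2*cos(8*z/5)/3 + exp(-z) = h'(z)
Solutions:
 h(z) = C1 + 5*sin(8*z/5)/12 - exp(-z)


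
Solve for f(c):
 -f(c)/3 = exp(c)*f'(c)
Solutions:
 f(c) = C1*exp(exp(-c)/3)


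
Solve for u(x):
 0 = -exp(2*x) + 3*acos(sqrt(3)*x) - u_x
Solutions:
 u(x) = C1 + 3*x*acos(sqrt(3)*x) - sqrt(3)*sqrt(1 - 3*x^2) - exp(2*x)/2


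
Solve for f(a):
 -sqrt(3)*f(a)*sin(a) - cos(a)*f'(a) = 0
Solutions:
 f(a) = C1*cos(a)^(sqrt(3))


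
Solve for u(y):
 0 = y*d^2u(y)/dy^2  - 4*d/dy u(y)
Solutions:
 u(y) = C1 + C2*y^5


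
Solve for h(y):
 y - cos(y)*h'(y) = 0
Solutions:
 h(y) = C1 + Integral(y/cos(y), y)


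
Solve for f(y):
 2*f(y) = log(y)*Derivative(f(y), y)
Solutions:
 f(y) = C1*exp(2*li(y))


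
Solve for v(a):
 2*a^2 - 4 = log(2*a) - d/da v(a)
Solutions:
 v(a) = C1 - 2*a^3/3 + a*log(a) + a*log(2) + 3*a


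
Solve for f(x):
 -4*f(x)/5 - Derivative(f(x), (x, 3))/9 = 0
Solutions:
 f(x) = C3*exp(-30^(2/3)*x/5) + (C1*sin(3*10^(2/3)*3^(1/6)*x/10) + C2*cos(3*10^(2/3)*3^(1/6)*x/10))*exp(30^(2/3)*x/10)


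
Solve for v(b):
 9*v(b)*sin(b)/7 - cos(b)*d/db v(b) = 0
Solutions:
 v(b) = C1/cos(b)^(9/7)


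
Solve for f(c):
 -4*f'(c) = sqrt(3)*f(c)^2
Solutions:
 f(c) = 4/(C1 + sqrt(3)*c)


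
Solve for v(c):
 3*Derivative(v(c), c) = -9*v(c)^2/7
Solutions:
 v(c) = 7/(C1 + 3*c)


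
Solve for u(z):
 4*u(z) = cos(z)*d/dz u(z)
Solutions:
 u(z) = C1*(sin(z)^2 + 2*sin(z) + 1)/(sin(z)^2 - 2*sin(z) + 1)


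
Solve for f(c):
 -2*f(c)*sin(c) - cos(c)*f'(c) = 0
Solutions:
 f(c) = C1*cos(c)^2


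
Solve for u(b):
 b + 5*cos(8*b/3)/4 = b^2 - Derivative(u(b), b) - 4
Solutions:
 u(b) = C1 + b^3/3 - b^2/2 - 4*b - 15*sin(8*b/3)/32


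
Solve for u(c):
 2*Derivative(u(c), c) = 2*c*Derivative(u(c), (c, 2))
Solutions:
 u(c) = C1 + C2*c^2


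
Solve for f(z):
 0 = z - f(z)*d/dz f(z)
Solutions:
 f(z) = -sqrt(C1 + z^2)
 f(z) = sqrt(C1 + z^2)


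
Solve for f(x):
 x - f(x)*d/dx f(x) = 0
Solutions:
 f(x) = -sqrt(C1 + x^2)
 f(x) = sqrt(C1 + x^2)


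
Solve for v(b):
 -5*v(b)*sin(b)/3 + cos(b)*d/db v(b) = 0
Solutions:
 v(b) = C1/cos(b)^(5/3)


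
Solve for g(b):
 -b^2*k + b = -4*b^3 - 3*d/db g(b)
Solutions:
 g(b) = C1 - b^4/3 + b^3*k/9 - b^2/6


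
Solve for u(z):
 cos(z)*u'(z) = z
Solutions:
 u(z) = C1 + Integral(z/cos(z), z)


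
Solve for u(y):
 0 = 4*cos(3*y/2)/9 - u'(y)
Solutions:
 u(y) = C1 + 8*sin(3*y/2)/27


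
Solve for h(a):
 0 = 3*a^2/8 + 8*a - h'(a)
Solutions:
 h(a) = C1 + a^3/8 + 4*a^2


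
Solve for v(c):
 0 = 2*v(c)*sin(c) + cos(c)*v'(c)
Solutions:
 v(c) = C1*cos(c)^2


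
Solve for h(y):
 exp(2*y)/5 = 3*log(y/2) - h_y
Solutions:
 h(y) = C1 + 3*y*log(y) + 3*y*(-1 - log(2)) - exp(2*y)/10


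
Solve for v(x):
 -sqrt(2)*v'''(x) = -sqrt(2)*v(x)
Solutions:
 v(x) = C3*exp(x) + (C1*sin(sqrt(3)*x/2) + C2*cos(sqrt(3)*x/2))*exp(-x/2)


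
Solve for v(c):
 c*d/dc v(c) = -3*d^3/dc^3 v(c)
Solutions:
 v(c) = C1 + Integral(C2*airyai(-3^(2/3)*c/3) + C3*airybi(-3^(2/3)*c/3), c)


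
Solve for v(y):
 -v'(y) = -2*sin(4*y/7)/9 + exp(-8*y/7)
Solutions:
 v(y) = C1 - 7*cos(4*y/7)/18 + 7*exp(-8*y/7)/8


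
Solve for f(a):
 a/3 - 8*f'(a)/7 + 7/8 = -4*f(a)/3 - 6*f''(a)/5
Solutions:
 f(a) = -a/4 + (C1*sin(sqrt(390)*a/21) + C2*cos(sqrt(390)*a/21))*exp(10*a/21) - 195/224


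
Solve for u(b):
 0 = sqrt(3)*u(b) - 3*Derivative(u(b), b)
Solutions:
 u(b) = C1*exp(sqrt(3)*b/3)


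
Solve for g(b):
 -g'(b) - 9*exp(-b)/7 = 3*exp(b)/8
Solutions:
 g(b) = C1 - 3*exp(b)/8 + 9*exp(-b)/7


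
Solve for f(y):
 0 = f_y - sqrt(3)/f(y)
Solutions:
 f(y) = -sqrt(C1 + 2*sqrt(3)*y)
 f(y) = sqrt(C1 + 2*sqrt(3)*y)


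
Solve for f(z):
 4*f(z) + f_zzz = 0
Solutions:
 f(z) = C3*exp(-2^(2/3)*z) + (C1*sin(2^(2/3)*sqrt(3)*z/2) + C2*cos(2^(2/3)*sqrt(3)*z/2))*exp(2^(2/3)*z/2)


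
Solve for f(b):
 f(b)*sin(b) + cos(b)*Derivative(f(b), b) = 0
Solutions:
 f(b) = C1*cos(b)


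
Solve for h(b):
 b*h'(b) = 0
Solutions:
 h(b) = C1


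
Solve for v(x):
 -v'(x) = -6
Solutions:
 v(x) = C1 + 6*x


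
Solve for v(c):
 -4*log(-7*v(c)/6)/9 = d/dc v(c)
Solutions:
 9*Integral(1/(log(-_y) - log(6) + log(7)), (_y, v(c)))/4 = C1 - c


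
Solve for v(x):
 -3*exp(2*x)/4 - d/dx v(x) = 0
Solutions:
 v(x) = C1 - 3*exp(2*x)/8


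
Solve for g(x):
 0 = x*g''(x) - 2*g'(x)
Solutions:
 g(x) = C1 + C2*x^3


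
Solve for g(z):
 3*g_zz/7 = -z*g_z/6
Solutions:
 g(z) = C1 + C2*erf(sqrt(7)*z/6)


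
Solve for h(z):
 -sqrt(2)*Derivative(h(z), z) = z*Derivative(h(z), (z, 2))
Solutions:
 h(z) = C1 + C2*z^(1 - sqrt(2))


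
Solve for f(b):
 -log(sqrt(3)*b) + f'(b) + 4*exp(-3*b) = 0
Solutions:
 f(b) = C1 + b*log(b) + b*(-1 + log(3)/2) + 4*exp(-3*b)/3


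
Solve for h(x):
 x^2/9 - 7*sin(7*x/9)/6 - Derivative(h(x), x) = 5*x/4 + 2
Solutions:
 h(x) = C1 + x^3/27 - 5*x^2/8 - 2*x + 3*cos(7*x/9)/2


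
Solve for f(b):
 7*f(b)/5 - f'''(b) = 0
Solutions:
 f(b) = C3*exp(5^(2/3)*7^(1/3)*b/5) + (C1*sin(sqrt(3)*5^(2/3)*7^(1/3)*b/10) + C2*cos(sqrt(3)*5^(2/3)*7^(1/3)*b/10))*exp(-5^(2/3)*7^(1/3)*b/10)


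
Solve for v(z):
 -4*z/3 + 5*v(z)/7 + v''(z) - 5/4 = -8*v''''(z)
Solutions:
 v(z) = 28*z/15 + (C1*sin(10^(1/4)*7^(3/4)*z*cos(atan(3*sqrt(119)/7)/2)/14) + C2*cos(10^(1/4)*7^(3/4)*z*cos(atan(3*sqrt(119)/7)/2)/14))*exp(-10^(1/4)*7^(3/4)*z*sin(atan(3*sqrt(119)/7)/2)/14) + (C3*sin(10^(1/4)*7^(3/4)*z*cos(atan(3*sqrt(119)/7)/2)/14) + C4*cos(10^(1/4)*7^(3/4)*z*cos(atan(3*sqrt(119)/7)/2)/14))*exp(10^(1/4)*7^(3/4)*z*sin(atan(3*sqrt(119)/7)/2)/14) + 7/4


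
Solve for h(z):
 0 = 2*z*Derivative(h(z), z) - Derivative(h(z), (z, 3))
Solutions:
 h(z) = C1 + Integral(C2*airyai(2^(1/3)*z) + C3*airybi(2^(1/3)*z), z)


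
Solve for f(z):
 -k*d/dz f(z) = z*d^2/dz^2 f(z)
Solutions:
 f(z) = C1 + z^(1 - re(k))*(C2*sin(log(z)*Abs(im(k))) + C3*cos(log(z)*im(k)))


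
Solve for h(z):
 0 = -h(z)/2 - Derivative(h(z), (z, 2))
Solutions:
 h(z) = C1*sin(sqrt(2)*z/2) + C2*cos(sqrt(2)*z/2)


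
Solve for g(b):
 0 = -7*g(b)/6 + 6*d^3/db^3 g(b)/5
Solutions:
 g(b) = C3*exp(210^(1/3)*b/6) + (C1*sin(3^(5/6)*70^(1/3)*b/12) + C2*cos(3^(5/6)*70^(1/3)*b/12))*exp(-210^(1/3)*b/12)


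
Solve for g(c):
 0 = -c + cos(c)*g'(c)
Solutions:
 g(c) = C1 + Integral(c/cos(c), c)


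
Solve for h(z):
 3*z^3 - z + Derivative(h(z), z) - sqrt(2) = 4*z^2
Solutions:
 h(z) = C1 - 3*z^4/4 + 4*z^3/3 + z^2/2 + sqrt(2)*z


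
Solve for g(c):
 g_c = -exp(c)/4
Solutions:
 g(c) = C1 - exp(c)/4


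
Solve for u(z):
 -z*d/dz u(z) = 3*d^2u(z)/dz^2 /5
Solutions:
 u(z) = C1 + C2*erf(sqrt(30)*z/6)


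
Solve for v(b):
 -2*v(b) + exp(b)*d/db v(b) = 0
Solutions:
 v(b) = C1*exp(-2*exp(-b))


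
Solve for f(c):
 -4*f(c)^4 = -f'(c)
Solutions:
 f(c) = (-1/(C1 + 12*c))^(1/3)
 f(c) = (-1/(C1 + 4*c))^(1/3)*(-3^(2/3) - 3*3^(1/6)*I)/6
 f(c) = (-1/(C1 + 4*c))^(1/3)*(-3^(2/3) + 3*3^(1/6)*I)/6


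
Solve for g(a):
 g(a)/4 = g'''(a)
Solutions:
 g(a) = C3*exp(2^(1/3)*a/2) + (C1*sin(2^(1/3)*sqrt(3)*a/4) + C2*cos(2^(1/3)*sqrt(3)*a/4))*exp(-2^(1/3)*a/4)


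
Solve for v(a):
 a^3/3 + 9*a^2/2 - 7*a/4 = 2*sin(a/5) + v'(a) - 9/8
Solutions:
 v(a) = C1 + a^4/12 + 3*a^3/2 - 7*a^2/8 + 9*a/8 + 10*cos(a/5)


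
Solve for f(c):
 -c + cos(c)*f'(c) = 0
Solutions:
 f(c) = C1 + Integral(c/cos(c), c)


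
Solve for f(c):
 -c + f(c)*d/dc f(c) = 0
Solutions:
 f(c) = -sqrt(C1 + c^2)
 f(c) = sqrt(C1 + c^2)


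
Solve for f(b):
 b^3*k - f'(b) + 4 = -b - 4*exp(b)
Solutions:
 f(b) = C1 + b^4*k/4 + b^2/2 + 4*b + 4*exp(b)


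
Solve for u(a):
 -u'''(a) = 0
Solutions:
 u(a) = C1 + C2*a + C3*a^2


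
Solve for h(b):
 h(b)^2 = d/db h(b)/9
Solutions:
 h(b) = -1/(C1 + 9*b)


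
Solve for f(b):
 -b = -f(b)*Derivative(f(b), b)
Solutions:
 f(b) = -sqrt(C1 + b^2)
 f(b) = sqrt(C1 + b^2)


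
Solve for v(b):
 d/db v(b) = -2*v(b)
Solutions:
 v(b) = C1*exp(-2*b)


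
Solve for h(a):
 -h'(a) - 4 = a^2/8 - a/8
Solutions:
 h(a) = C1 - a^3/24 + a^2/16 - 4*a


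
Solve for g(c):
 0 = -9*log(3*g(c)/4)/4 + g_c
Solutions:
 4*Integral(1/(-log(_y) - log(3) + 2*log(2)), (_y, g(c)))/9 = C1 - c


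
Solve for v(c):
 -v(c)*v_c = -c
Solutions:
 v(c) = -sqrt(C1 + c^2)
 v(c) = sqrt(C1 + c^2)


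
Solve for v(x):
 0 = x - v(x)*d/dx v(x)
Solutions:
 v(x) = -sqrt(C1 + x^2)
 v(x) = sqrt(C1 + x^2)


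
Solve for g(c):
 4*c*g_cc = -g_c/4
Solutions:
 g(c) = C1 + C2*c^(15/16)


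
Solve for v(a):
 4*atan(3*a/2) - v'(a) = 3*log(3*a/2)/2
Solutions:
 v(a) = C1 - 3*a*log(a)/2 + 4*a*atan(3*a/2) - 2*a*log(3) + a*log(2) + a*log(6)/2 + 3*a/2 - 4*log(9*a^2 + 4)/3


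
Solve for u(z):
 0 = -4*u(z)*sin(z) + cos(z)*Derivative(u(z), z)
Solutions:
 u(z) = C1/cos(z)^4


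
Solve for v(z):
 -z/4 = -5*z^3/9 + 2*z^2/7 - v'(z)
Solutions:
 v(z) = C1 - 5*z^4/36 + 2*z^3/21 + z^2/8


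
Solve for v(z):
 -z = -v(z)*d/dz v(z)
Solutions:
 v(z) = -sqrt(C1 + z^2)
 v(z) = sqrt(C1 + z^2)


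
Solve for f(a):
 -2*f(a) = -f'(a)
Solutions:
 f(a) = C1*exp(2*a)


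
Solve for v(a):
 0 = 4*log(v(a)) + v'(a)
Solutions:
 li(v(a)) = C1 - 4*a


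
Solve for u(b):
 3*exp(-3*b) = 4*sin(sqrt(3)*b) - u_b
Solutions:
 u(b) = C1 - 4*sqrt(3)*cos(sqrt(3)*b)/3 + exp(-3*b)


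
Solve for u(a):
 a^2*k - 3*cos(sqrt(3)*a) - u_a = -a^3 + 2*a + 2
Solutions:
 u(a) = C1 + a^4/4 + a^3*k/3 - a^2 - 2*a - sqrt(3)*sin(sqrt(3)*a)


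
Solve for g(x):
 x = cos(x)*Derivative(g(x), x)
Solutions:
 g(x) = C1 + Integral(x/cos(x), x)


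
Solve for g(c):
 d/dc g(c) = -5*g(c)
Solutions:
 g(c) = C1*exp(-5*c)


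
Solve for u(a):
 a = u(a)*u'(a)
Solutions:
 u(a) = -sqrt(C1 + a^2)
 u(a) = sqrt(C1 + a^2)


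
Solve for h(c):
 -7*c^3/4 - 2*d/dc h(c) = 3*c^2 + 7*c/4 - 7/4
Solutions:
 h(c) = C1 - 7*c^4/32 - c^3/2 - 7*c^2/16 + 7*c/8


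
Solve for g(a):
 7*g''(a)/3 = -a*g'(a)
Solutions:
 g(a) = C1 + C2*erf(sqrt(42)*a/14)


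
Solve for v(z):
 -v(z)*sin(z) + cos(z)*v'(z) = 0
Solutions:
 v(z) = C1/cos(z)


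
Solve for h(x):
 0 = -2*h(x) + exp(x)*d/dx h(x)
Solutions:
 h(x) = C1*exp(-2*exp(-x))


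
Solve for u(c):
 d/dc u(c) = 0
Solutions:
 u(c) = C1


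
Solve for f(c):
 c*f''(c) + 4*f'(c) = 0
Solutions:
 f(c) = C1 + C2/c^3


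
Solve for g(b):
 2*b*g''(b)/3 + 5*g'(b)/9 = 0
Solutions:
 g(b) = C1 + C2*b^(1/6)


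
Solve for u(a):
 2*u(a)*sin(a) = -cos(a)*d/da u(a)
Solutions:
 u(a) = C1*cos(a)^2


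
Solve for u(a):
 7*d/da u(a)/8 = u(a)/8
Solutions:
 u(a) = C1*exp(a/7)


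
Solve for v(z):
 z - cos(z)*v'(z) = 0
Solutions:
 v(z) = C1 + Integral(z/cos(z), z)


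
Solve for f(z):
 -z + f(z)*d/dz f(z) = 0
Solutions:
 f(z) = -sqrt(C1 + z^2)
 f(z) = sqrt(C1 + z^2)


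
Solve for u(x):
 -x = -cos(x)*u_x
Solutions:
 u(x) = C1 + Integral(x/cos(x), x)


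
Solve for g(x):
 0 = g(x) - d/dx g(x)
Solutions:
 g(x) = C1*exp(x)


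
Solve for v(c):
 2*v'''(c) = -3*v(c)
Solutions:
 v(c) = C3*exp(-2^(2/3)*3^(1/3)*c/2) + (C1*sin(2^(2/3)*3^(5/6)*c/4) + C2*cos(2^(2/3)*3^(5/6)*c/4))*exp(2^(2/3)*3^(1/3)*c/4)


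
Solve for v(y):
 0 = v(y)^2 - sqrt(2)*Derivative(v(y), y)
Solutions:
 v(y) = -2/(C1 + sqrt(2)*y)


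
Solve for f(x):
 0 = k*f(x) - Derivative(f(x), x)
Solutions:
 f(x) = C1*exp(k*x)


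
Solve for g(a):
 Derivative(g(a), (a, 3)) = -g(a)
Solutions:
 g(a) = C3*exp(-a) + (C1*sin(sqrt(3)*a/2) + C2*cos(sqrt(3)*a/2))*exp(a/2)


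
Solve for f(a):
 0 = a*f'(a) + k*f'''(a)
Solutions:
 f(a) = C1 + Integral(C2*airyai(a*(-1/k)^(1/3)) + C3*airybi(a*(-1/k)^(1/3)), a)


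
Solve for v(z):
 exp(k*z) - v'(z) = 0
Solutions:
 v(z) = C1 + exp(k*z)/k


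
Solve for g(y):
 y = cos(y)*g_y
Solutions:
 g(y) = C1 + Integral(y/cos(y), y)


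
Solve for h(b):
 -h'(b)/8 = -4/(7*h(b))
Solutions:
 h(b) = -sqrt(C1 + 448*b)/7
 h(b) = sqrt(C1 + 448*b)/7


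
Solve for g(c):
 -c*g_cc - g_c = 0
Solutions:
 g(c) = C1 + C2*log(c)


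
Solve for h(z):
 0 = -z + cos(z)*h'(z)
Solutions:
 h(z) = C1 + Integral(z/cos(z), z)


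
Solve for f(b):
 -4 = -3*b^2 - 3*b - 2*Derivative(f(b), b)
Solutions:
 f(b) = C1 - b^3/2 - 3*b^2/4 + 2*b


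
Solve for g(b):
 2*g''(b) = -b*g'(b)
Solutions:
 g(b) = C1 + C2*erf(b/2)


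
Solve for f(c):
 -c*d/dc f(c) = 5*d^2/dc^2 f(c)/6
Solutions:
 f(c) = C1 + C2*erf(sqrt(15)*c/5)


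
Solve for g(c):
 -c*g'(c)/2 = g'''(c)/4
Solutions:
 g(c) = C1 + Integral(C2*airyai(-2^(1/3)*c) + C3*airybi(-2^(1/3)*c), c)


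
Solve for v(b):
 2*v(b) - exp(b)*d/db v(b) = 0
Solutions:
 v(b) = C1*exp(-2*exp(-b))


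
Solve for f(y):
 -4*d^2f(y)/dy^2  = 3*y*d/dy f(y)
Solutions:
 f(y) = C1 + C2*erf(sqrt(6)*y/4)


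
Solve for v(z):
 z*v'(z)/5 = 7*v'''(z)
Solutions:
 v(z) = C1 + Integral(C2*airyai(35^(2/3)*z/35) + C3*airybi(35^(2/3)*z/35), z)


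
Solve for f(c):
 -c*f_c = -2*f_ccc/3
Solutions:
 f(c) = C1 + Integral(C2*airyai(2^(2/3)*3^(1/3)*c/2) + C3*airybi(2^(2/3)*3^(1/3)*c/2), c)


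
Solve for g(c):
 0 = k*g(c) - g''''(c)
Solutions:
 g(c) = C1*exp(-c*k^(1/4)) + C2*exp(c*k^(1/4)) + C3*exp(-I*c*k^(1/4)) + C4*exp(I*c*k^(1/4))


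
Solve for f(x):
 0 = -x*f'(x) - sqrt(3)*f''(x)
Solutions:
 f(x) = C1 + C2*erf(sqrt(2)*3^(3/4)*x/6)


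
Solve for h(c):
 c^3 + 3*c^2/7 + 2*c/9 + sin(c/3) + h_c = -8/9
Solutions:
 h(c) = C1 - c^4/4 - c^3/7 - c^2/9 - 8*c/9 + 3*cos(c/3)


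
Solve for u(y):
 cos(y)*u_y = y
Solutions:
 u(y) = C1 + Integral(y/cos(y), y)


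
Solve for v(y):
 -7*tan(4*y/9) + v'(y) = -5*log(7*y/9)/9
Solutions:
 v(y) = C1 - 5*y*log(y)/9 - 5*y*log(7)/9 + 5*y/9 + 10*y*log(3)/9 - 63*log(cos(4*y/9))/4


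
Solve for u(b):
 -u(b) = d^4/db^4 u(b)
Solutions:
 u(b) = (C1*sin(sqrt(2)*b/2) + C2*cos(sqrt(2)*b/2))*exp(-sqrt(2)*b/2) + (C3*sin(sqrt(2)*b/2) + C4*cos(sqrt(2)*b/2))*exp(sqrt(2)*b/2)


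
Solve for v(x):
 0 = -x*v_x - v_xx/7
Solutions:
 v(x) = C1 + C2*erf(sqrt(14)*x/2)


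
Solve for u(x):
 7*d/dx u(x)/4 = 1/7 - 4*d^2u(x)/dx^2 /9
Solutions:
 u(x) = C1 + C2*exp(-63*x/16) + 4*x/49


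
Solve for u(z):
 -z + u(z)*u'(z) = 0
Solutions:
 u(z) = -sqrt(C1 + z^2)
 u(z) = sqrt(C1 + z^2)


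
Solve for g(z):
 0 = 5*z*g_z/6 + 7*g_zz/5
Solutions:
 g(z) = C1 + C2*erf(5*sqrt(21)*z/42)


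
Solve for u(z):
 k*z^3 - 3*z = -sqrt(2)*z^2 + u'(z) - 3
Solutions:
 u(z) = C1 + k*z^4/4 + sqrt(2)*z^3/3 - 3*z^2/2 + 3*z


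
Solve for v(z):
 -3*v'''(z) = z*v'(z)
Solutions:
 v(z) = C1 + Integral(C2*airyai(-3^(2/3)*z/3) + C3*airybi(-3^(2/3)*z/3), z)


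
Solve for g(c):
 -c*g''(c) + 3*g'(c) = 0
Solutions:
 g(c) = C1 + C2*c^4


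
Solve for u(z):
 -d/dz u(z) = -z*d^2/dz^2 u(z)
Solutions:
 u(z) = C1 + C2*z^2


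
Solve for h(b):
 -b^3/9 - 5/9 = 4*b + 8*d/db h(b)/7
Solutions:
 h(b) = C1 - 7*b^4/288 - 7*b^2/4 - 35*b/72


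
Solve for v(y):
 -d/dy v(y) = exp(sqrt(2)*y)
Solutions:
 v(y) = C1 - sqrt(2)*exp(sqrt(2)*y)/2


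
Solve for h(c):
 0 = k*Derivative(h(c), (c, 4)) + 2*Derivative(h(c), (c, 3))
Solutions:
 h(c) = C1 + C2*c + C3*c^2 + C4*exp(-2*c/k)


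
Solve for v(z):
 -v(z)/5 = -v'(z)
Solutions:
 v(z) = C1*exp(z/5)


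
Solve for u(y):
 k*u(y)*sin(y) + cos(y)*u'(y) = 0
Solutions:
 u(y) = C1*exp(k*log(cos(y)))


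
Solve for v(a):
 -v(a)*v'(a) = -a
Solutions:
 v(a) = -sqrt(C1 + a^2)
 v(a) = sqrt(C1 + a^2)


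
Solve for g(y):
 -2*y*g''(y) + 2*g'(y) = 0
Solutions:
 g(y) = C1 + C2*y^2


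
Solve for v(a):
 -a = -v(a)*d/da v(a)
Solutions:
 v(a) = -sqrt(C1 + a^2)
 v(a) = sqrt(C1 + a^2)


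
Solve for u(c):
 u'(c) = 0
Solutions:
 u(c) = C1


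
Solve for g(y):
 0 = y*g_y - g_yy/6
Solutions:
 g(y) = C1 + C2*erfi(sqrt(3)*y)


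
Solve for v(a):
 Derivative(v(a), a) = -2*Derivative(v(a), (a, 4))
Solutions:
 v(a) = C1 + C4*exp(-2^(2/3)*a/2) + (C2*sin(2^(2/3)*sqrt(3)*a/4) + C3*cos(2^(2/3)*sqrt(3)*a/4))*exp(2^(2/3)*a/4)


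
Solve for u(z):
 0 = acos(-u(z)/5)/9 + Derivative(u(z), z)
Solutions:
 Integral(1/acos(-_y/5), (_y, u(z))) = C1 - z/9


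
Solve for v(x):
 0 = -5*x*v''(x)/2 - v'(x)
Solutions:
 v(x) = C1 + C2*x^(3/5)


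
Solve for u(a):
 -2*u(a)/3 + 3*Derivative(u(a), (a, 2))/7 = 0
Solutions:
 u(a) = C1*exp(-sqrt(14)*a/3) + C2*exp(sqrt(14)*a/3)


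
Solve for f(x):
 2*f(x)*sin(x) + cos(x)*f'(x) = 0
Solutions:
 f(x) = C1*cos(x)^2


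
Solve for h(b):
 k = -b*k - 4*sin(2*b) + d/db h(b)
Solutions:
 h(b) = C1 + b^2*k/2 + b*k - 2*cos(2*b)


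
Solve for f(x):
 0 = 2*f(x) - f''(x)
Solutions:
 f(x) = C1*exp(-sqrt(2)*x) + C2*exp(sqrt(2)*x)


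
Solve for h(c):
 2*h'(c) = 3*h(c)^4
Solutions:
 h(c) = 2^(1/3)*(-1/(C1 + 9*c))^(1/3)
 h(c) = 2^(1/3)*(-1/(C1 + 3*c))^(1/3)*(-3^(2/3) - 3*3^(1/6)*I)/6
 h(c) = 2^(1/3)*(-1/(C1 + 3*c))^(1/3)*(-3^(2/3) + 3*3^(1/6)*I)/6


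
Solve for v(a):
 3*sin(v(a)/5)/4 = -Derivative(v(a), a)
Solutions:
 3*a/4 + 5*log(cos(v(a)/5) - 1)/2 - 5*log(cos(v(a)/5) + 1)/2 = C1


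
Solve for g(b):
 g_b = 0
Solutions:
 g(b) = C1


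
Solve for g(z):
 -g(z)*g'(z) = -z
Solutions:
 g(z) = -sqrt(C1 + z^2)
 g(z) = sqrt(C1 + z^2)


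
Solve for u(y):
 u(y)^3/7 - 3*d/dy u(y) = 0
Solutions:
 u(y) = -sqrt(42)*sqrt(-1/(C1 + y))/2
 u(y) = sqrt(42)*sqrt(-1/(C1 + y))/2


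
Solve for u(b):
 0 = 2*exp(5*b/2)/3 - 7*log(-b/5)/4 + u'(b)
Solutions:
 u(b) = C1 + 7*b*log(-b)/4 + 7*b*(-log(5) - 1)/4 - 4*exp(5*b/2)/15


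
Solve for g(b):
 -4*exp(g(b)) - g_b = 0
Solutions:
 g(b) = log(1/(C1 + 4*b))


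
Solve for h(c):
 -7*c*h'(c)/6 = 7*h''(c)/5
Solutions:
 h(c) = C1 + C2*erf(sqrt(15)*c/6)


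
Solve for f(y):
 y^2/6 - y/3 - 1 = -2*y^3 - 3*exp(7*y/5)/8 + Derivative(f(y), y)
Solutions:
 f(y) = C1 + y^4/2 + y^3/18 - y^2/6 - y + 15*exp(7*y/5)/56


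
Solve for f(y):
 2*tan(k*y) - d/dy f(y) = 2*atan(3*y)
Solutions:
 f(y) = C1 - 2*y*atan(3*y) + 2*Piecewise((-log(cos(k*y))/k, Ne(k, 0)), (0, True)) + log(9*y^2 + 1)/3


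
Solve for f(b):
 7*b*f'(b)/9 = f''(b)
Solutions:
 f(b) = C1 + C2*erfi(sqrt(14)*b/6)


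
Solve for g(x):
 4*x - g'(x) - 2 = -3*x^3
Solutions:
 g(x) = C1 + 3*x^4/4 + 2*x^2 - 2*x


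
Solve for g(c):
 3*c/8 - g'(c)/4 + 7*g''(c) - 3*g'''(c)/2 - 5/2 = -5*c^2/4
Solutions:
 g(c) = C1 + C2*exp(c*(14 - sqrt(190))/6) + C3*exp(c*(sqrt(190) + 14)/6) + 5*c^3/3 + 563*c^2/4 + 7812*c


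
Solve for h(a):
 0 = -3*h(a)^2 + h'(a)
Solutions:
 h(a) = -1/(C1 + 3*a)


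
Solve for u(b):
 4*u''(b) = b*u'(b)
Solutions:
 u(b) = C1 + C2*erfi(sqrt(2)*b/4)


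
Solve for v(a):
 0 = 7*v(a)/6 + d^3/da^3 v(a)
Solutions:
 v(a) = C3*exp(-6^(2/3)*7^(1/3)*a/6) + (C1*sin(2^(2/3)*3^(1/6)*7^(1/3)*a/4) + C2*cos(2^(2/3)*3^(1/6)*7^(1/3)*a/4))*exp(6^(2/3)*7^(1/3)*a/12)


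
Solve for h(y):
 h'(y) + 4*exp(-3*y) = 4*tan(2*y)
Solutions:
 h(y) = C1 + log(tan(2*y)^2 + 1) + 4*exp(-3*y)/3


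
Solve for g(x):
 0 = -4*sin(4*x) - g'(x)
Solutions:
 g(x) = C1 + cos(4*x)


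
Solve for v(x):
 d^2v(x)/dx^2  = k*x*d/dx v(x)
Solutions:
 v(x) = Piecewise((-sqrt(2)*sqrt(pi)*C1*erf(sqrt(2)*x*sqrt(-k)/2)/(2*sqrt(-k)) - C2, (k > 0) | (k < 0)), (-C1*x - C2, True))


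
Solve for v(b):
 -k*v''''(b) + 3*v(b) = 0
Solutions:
 v(b) = C1*exp(-3^(1/4)*b*(1/k)^(1/4)) + C2*exp(3^(1/4)*b*(1/k)^(1/4)) + C3*exp(-3^(1/4)*I*b*(1/k)^(1/4)) + C4*exp(3^(1/4)*I*b*(1/k)^(1/4))


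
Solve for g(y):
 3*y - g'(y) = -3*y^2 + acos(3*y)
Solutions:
 g(y) = C1 + y^3 + 3*y^2/2 - y*acos(3*y) + sqrt(1 - 9*y^2)/3


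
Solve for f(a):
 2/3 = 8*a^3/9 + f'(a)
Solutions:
 f(a) = C1 - 2*a^4/9 + 2*a/3


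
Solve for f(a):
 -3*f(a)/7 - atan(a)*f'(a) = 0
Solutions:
 f(a) = C1*exp(-3*Integral(1/atan(a), a)/7)


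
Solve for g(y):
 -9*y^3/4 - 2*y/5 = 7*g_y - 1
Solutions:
 g(y) = C1 - 9*y^4/112 - y^2/35 + y/7


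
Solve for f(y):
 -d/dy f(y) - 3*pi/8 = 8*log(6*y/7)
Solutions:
 f(y) = C1 - 8*y*log(y) - 3*pi*y/8 + y*log(5764801/1679616) + 8*y


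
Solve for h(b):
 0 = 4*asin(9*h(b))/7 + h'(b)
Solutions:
 Integral(1/asin(9*_y), (_y, h(b))) = C1 - 4*b/7


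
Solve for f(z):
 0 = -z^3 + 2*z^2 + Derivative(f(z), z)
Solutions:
 f(z) = C1 + z^4/4 - 2*z^3/3


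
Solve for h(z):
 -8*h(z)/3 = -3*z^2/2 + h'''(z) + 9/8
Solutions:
 h(z) = C3*exp(-2*3^(2/3)*z/3) + 9*z^2/16 + (C1*sin(3^(1/6)*z) + C2*cos(3^(1/6)*z))*exp(3^(2/3)*z/3) - 27/64


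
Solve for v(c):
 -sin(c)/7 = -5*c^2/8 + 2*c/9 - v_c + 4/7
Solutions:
 v(c) = C1 - 5*c^3/24 + c^2/9 + 4*c/7 - cos(c)/7


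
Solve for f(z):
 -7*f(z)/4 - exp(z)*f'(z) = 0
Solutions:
 f(z) = C1*exp(7*exp(-z)/4)


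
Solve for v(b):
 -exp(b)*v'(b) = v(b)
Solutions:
 v(b) = C1*exp(exp(-b))


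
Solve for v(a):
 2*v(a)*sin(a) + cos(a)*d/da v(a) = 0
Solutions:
 v(a) = C1*cos(a)^2


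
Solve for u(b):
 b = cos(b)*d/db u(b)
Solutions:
 u(b) = C1 + Integral(b/cos(b), b)


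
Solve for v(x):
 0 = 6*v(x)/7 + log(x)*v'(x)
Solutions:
 v(x) = C1*exp(-6*li(x)/7)


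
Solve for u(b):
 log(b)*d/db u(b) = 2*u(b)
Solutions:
 u(b) = C1*exp(2*li(b))


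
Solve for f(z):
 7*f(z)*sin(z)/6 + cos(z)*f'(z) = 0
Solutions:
 f(z) = C1*cos(z)^(7/6)


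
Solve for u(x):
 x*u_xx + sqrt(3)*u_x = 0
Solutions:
 u(x) = C1 + C2*x^(1 - sqrt(3))


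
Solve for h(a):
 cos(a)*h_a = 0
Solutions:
 h(a) = C1


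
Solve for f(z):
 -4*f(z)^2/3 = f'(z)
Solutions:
 f(z) = 3/(C1 + 4*z)


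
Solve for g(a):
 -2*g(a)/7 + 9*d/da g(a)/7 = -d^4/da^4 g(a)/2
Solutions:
 g(a) = (C1/sqrt(exp(sqrt(21)*a*sqrt(-42^(1/3)*(729 + sqrt(552945))^(1/3) + 8*42^(2/3)/(729 + sqrt(552945))^(1/3) + 54*2^(5/6)*21^(1/3)/sqrt(-8*42^(1/3)/(729 + sqrt(552945))^(1/3) + (729 + sqrt(552945))^(1/3)))/21)) + C2*sqrt(exp(sqrt(21)*a*sqrt(-42^(1/3)*(729 + sqrt(552945))^(1/3) + 8*42^(2/3)/(729 + sqrt(552945))^(1/3) + 54*2^(5/6)*21^(1/3)/sqrt(-8*42^(1/3)/(729 + sqrt(552945))^(1/3) + (729 + sqrt(552945))^(1/3)))/21)))*exp(-2^(1/6)*21^(2/3)*a*sqrt(-8*42^(1/3)/(729 + sqrt(552945))^(1/3) + (729 + sqrt(552945))^(1/3))/42) + (C3*sin(sqrt(21)*a*sqrt(-8*42^(2/3)/(729 + sqrt(552945))^(1/3) + 42^(1/3)*(729 + sqrt(552945))^(1/3) + 54*2^(5/6)*21^(1/3)/sqrt(-8*42^(1/3)/(729 + sqrt(552945))^(1/3) + (729 + sqrt(552945))^(1/3)))/42) + C4*cos(sqrt(21)*a*sqrt(-8*42^(2/3)/(729 + sqrt(552945))^(1/3) + 42^(1/3)*(729 + sqrt(552945))^(1/3) + 54*2^(5/6)*21^(1/3)/sqrt(-8*42^(1/3)/(729 + sqrt(552945))^(1/3) + (729 + sqrt(552945))^(1/3)))/42))*exp(2^(1/6)*21^(2/3)*a*sqrt(-8*42^(1/3)/(729 + sqrt(552945))^(1/3) + (729 + sqrt(552945))^(1/3))/42)


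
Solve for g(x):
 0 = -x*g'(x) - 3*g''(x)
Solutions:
 g(x) = C1 + C2*erf(sqrt(6)*x/6)


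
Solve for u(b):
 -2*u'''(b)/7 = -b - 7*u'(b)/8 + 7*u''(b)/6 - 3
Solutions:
 u(b) = C1 + C2*exp(7*b*(-7 + sqrt(85))/24) + C3*exp(-7*b*(7 + sqrt(85))/24) - 4*b^2/7 - 104*b/21


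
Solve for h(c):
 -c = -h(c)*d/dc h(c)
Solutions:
 h(c) = -sqrt(C1 + c^2)
 h(c) = sqrt(C1 + c^2)


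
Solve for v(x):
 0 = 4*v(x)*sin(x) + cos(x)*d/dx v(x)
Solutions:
 v(x) = C1*cos(x)^4


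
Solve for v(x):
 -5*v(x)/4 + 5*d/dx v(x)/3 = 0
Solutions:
 v(x) = C1*exp(3*x/4)


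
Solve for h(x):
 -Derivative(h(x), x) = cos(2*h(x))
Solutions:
 h(x) = -asin((C1 + exp(4*x))/(C1 - exp(4*x)))/2 + pi/2
 h(x) = asin((C1 + exp(4*x))/(C1 - exp(4*x)))/2


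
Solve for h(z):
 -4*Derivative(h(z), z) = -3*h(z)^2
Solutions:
 h(z) = -4/(C1 + 3*z)


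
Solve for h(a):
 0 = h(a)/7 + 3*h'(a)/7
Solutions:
 h(a) = C1*exp(-a/3)


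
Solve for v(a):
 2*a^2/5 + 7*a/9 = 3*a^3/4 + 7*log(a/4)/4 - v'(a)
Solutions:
 v(a) = C1 + 3*a^4/16 - 2*a^3/15 - 7*a^2/18 + 7*a*log(a)/4 - 7*a*log(2)/2 - 7*a/4


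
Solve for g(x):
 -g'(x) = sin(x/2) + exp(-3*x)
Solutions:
 g(x) = C1 + 2*cos(x/2) + exp(-3*x)/3


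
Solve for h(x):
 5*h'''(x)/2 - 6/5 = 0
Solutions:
 h(x) = C1 + C2*x + C3*x^2 + 2*x^3/25


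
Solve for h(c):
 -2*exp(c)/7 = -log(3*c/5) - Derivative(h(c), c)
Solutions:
 h(c) = C1 - c*log(c) + c*(-log(3) + 1 + log(5)) + 2*exp(c)/7


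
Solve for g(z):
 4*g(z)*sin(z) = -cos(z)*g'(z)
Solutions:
 g(z) = C1*cos(z)^4


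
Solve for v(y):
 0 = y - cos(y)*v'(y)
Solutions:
 v(y) = C1 + Integral(y/cos(y), y)


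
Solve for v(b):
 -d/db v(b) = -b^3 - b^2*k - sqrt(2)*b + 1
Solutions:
 v(b) = C1 + b^4/4 + b^3*k/3 + sqrt(2)*b^2/2 - b


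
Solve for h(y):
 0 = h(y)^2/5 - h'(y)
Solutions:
 h(y) = -5/(C1 + y)


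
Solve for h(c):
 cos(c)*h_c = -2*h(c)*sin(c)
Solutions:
 h(c) = C1*cos(c)^2


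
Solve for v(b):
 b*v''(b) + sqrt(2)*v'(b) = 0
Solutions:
 v(b) = C1 + C2*b^(1 - sqrt(2))


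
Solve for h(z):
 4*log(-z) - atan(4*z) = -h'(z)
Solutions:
 h(z) = C1 - 4*z*log(-z) + z*atan(4*z) + 4*z - log(16*z^2 + 1)/8


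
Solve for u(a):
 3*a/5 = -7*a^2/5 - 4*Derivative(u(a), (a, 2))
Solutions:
 u(a) = C1 + C2*a - 7*a^4/240 - a^3/40


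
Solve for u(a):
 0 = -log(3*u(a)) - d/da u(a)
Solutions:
 Integral(1/(log(_y) + log(3)), (_y, u(a))) = C1 - a


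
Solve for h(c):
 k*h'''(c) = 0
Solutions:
 h(c) = C1 + C2*c + C3*c^2


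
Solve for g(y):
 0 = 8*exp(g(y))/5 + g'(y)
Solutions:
 g(y) = log(1/(C1 + 8*y)) + log(5)


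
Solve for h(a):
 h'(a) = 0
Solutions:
 h(a) = C1


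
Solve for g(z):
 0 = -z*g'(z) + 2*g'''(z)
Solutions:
 g(z) = C1 + Integral(C2*airyai(2^(2/3)*z/2) + C3*airybi(2^(2/3)*z/2), z)


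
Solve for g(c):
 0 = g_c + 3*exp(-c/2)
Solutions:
 g(c) = C1 + 6*exp(-c/2)


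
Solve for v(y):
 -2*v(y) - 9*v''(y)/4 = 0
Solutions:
 v(y) = C1*sin(2*sqrt(2)*y/3) + C2*cos(2*sqrt(2)*y/3)


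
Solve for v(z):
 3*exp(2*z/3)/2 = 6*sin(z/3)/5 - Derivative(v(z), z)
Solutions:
 v(z) = C1 - 9*exp(2*z/3)/4 - 18*cos(z/3)/5


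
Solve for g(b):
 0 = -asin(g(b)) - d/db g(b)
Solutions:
 Integral(1/asin(_y), (_y, g(b))) = C1 - b


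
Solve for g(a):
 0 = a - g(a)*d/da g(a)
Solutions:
 g(a) = -sqrt(C1 + a^2)
 g(a) = sqrt(C1 + a^2)


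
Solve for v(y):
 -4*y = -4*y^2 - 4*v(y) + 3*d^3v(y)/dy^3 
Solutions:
 v(y) = C3*exp(6^(2/3)*y/3) - y^2 + y + (C1*sin(2^(2/3)*3^(1/6)*y/2) + C2*cos(2^(2/3)*3^(1/6)*y/2))*exp(-6^(2/3)*y/6)


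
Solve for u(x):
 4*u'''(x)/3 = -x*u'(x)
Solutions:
 u(x) = C1 + Integral(C2*airyai(-6^(1/3)*x/2) + C3*airybi(-6^(1/3)*x/2), x)
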